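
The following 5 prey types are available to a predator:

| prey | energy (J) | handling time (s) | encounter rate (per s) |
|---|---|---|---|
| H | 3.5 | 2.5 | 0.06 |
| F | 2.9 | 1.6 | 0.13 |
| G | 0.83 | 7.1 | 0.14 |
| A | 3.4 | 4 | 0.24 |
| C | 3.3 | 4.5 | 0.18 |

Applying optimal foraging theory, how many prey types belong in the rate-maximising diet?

E/h in descending order: F 1.81, H 1.4, A 0.85, C 0.733, G 0.117 J/s. The optimal diet is the largest prefix of this list for which every included type satisfies E_i/h_i > R on the types above it.
Rate on top 1: 0.3121. H: 1.4 > 0.3121 → include.
Rate on top 2: 0.4323. A: 0.85 > 0.4323 → include.
Rate on top 3: 0.6053. C: 0.733 > 0.6053 → include.
Rate on top 4: 0.6384. G: 0.117 < 0.6384 → exclude; stop.
Optimal diet: F, H, A, C — 4 of 5 types.

4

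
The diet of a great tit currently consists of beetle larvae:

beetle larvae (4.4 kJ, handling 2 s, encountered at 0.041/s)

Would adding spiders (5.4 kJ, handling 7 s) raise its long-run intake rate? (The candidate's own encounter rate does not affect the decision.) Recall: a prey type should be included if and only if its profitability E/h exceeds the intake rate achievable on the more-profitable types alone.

Yes

On beetle larvae alone, R = ΣλE/(1+Σλh) = 0.1804/1.082 = 0.1667 kJ/s.
Profitability of spiders: 5.4/7 = 0.7714 kJ/s.
Since 0.7714 > R, including spiders increases the long-run rate.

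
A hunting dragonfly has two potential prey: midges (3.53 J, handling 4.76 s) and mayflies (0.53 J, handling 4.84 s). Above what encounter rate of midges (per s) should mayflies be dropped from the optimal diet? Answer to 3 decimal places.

0.036 per s

At the threshold, the rate on midges alone equals the profitability of mayflies: λ·3.53/(1 + λ·4.76) = 0.53/4.84 = 0.1095.
Rearranging, λ(3.53 − 0.1095×4.76) = 0.1095, so λ = 0.1095/3.009 = 0.0364 per s.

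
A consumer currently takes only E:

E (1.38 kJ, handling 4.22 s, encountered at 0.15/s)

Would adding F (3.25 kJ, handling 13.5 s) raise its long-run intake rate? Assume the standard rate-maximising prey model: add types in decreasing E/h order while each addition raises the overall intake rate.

Yes

Intake rate on the current diet: R = (0.15×1.38) / (1 + 0.15×4.22) = 0.207/1.633 = 0.1268 kJ/s.
Profitability of F: 3.25/13.5 = 0.2407 kJ/s.
Since 0.2407 > R, including F increases the long-run rate.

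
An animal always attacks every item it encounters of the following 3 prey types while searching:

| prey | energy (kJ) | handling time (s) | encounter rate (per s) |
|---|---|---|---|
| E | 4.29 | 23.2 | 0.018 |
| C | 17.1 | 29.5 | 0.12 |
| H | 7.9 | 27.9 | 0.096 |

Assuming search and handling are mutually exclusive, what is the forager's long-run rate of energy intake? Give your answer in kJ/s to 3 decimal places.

0.378 kJ/s

R = (0.018×4.29 + 0.12×17.1 + 0.096×7.9) / (1 + 0.018×23.2 + 0.12×29.5 + 0.096×27.9) = 2.888/7.636 = 0.3782 kJ/s.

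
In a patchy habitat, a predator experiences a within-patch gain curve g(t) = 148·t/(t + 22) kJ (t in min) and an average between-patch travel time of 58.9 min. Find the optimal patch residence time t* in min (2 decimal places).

36.00 min

Optimal t* satisfies g'(t*) = g(t*)/(T + t*).
g'(t) = 148·22/(t + 22)². Setting 148·22/(t+22)² = 148t/[(t+22)(58.9+t)] gives 22(58.9+t) = t(t+22), so t² = 22×58.9 = 1296.
t* = √1296 = 36 min.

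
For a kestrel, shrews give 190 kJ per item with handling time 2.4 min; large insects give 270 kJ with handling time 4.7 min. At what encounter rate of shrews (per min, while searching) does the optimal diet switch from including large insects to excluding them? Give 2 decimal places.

Drop large insects once their profitability E₂/h₂ falls below the rate achievable on shrews alone: E₂/h₂ = λE₁/(1 + λh₁).
Solve for λ: λE₁h₂ = E₂(1 + λh₁) → λ(E₁h₂ − E₂h₁) = E₂ → λ = E₂/(E₁h₂ − E₂h₁).
λ = 270/(190×4.7 − 270×2.4) = 270/245 = 1.102 per min.

1.10 per min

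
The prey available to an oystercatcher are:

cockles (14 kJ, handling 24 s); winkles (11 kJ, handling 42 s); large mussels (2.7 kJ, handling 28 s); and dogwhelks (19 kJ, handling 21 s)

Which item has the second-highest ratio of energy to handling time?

cockles

In descending order of E/h:
dogwhelks: 19/21 = 0.905 kJ/s
cockles: 14/24 = 0.583 kJ/s
winkles: 11/42 = 0.262 kJ/s
large mussels: 2.7/28 = 0.0964 kJ/s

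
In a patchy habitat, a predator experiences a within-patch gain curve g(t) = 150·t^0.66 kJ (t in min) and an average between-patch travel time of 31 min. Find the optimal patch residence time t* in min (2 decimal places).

By the marginal value theorem, leave when the instantaneous gain rate g'(t) equals the habitat-wide average g(t)/(T + t).
g'(t) = 0.66·150·t^-0.34. Setting 0.66·150·t^-0.34 = 150·t^0.66/(31+t) gives 0.66(31+t) = t, so 0.34·t = 0.66×31.
t* = 0.66×31/0.34 = 60.18 min.

60.18 min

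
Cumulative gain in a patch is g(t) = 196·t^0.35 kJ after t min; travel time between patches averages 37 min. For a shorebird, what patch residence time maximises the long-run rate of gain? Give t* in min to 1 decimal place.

Optimal t* satisfies g'(t*) = g(t*)/(T + t*).
g'(t) = 0.35·196·t^-0.65. Setting 0.35·196·t^-0.65 = 196·t^0.35/(37+t) gives 0.35(37+t) = t, so 0.65·t = 0.35×37.
t* = 0.35×37/0.65 = 19.92 min.

19.9 min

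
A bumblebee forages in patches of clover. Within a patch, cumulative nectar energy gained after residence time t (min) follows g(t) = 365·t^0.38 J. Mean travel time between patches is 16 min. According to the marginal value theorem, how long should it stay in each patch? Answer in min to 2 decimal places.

9.81 min

By the marginal value theorem, leave when the instantaneous gain rate g'(t) equals the habitat-wide average g(t)/(T + t).
g'(t) = 0.38·365·t^-0.62. Setting 0.38·365·t^-0.62 = 365·t^0.38/(16+t) gives 0.38(16+t) = t, so 0.62·t = 0.38×16.
t* = 0.38×16/0.62 = 9.806 min.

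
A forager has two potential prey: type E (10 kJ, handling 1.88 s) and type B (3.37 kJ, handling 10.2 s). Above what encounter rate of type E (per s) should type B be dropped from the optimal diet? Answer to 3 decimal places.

The zero-one rule: include type B iff E₂/h₂ > λE₁/(1+λh₁). Equality gives the switch point.
λE₁h₂ = E₂ + λE₂h₁ ⇒ λ = E₂/(E₁h₂ − E₂h₁) = 3.37/(102 − 6.336) = 0.03523 per s.

0.035 per s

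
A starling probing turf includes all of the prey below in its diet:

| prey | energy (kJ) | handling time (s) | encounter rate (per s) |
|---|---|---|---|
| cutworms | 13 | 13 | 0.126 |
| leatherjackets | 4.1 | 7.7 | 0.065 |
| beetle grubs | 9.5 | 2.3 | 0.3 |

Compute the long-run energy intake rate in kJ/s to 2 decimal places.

R = (0.126×13 + 0.065×4.1 + 0.3×9.5) / (1 + 0.126×13 + 0.065×7.7 + 0.3×2.3) = 4.755/3.829 = 1.242 kJ/s.

1.24 kJ/s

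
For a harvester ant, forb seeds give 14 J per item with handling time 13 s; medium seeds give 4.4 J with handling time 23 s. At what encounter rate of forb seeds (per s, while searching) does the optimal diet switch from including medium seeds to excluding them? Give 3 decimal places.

0.017 per s

At the threshold, the rate on forb seeds alone equals the profitability of medium seeds: λ·14/(1 + λ·13) = 4.4/23 = 0.1913.
Rearranging, λ(14 − 0.1913×13) = 0.1913, so λ = 0.1913/11.51 = 0.01662 per s.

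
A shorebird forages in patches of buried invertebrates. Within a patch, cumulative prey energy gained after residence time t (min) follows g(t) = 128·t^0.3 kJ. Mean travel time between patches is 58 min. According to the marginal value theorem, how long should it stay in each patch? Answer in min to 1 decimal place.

Optimal t* satisfies g'(t*) = g(t*)/(T + t*).
g'(t) = 0.3·128·t^-0.7. Setting 0.3·128·t^-0.7 = 128·t^0.3/(58+t) gives 0.3(58+t) = t, so 0.70·t = 0.3×58.
t* = 0.3×58/0.70 = 24.86 min.

24.9 min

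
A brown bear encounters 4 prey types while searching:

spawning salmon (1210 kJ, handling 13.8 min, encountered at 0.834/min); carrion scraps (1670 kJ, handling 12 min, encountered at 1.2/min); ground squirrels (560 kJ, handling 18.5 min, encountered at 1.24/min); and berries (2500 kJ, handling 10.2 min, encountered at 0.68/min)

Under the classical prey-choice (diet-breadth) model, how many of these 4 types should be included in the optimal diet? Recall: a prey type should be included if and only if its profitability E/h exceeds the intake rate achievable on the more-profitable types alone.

Rank by E/h (kJ/min): berries 245, carrion scraps 139, spawning salmon 87.7, ground squirrels 30.3. Include each in turn until the next type's E/h falls below the running intake rate.
Rate on top 1: 214.2. carrion scraps: 139 < 214.2 → exclude; stop.
Optimal diet: berries — 1 of 4 types.

1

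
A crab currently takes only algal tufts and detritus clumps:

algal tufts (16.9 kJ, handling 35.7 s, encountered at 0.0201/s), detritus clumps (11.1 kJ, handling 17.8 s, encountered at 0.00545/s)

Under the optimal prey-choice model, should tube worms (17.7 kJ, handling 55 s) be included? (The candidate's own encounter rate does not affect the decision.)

Yes

On algal tufts and detritus clumps alone, R = ΣλE/(1+Σλh) = 0.4002/1.815 = 0.2205 kJ/s.
tube worms: E/h = 17.7/55 = 0.3218 kJ/s.
0.3218 > 0.2205, so adding tube worms raises the average — include it.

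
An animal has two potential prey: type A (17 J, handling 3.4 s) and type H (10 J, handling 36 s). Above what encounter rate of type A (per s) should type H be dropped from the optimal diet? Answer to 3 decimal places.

At the threshold, the rate on type A alone equals the profitability of type H: λ·17/(1 + λ·3.4) = 10/36 = 0.2778.
Rearranging, λ(17 − 0.2778×3.4) = 0.2778, so λ = 0.2778/16.06 = 0.0173 per s.

0.017 per s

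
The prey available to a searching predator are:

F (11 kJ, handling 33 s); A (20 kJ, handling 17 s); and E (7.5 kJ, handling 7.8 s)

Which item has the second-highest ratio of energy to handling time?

E

Profitability E/h (kJ/s): F = 11/33 = 0.333, A = 20/17 = 1.18, E = 7.5/7.8 = 0.962.
Ranked: A > E > F.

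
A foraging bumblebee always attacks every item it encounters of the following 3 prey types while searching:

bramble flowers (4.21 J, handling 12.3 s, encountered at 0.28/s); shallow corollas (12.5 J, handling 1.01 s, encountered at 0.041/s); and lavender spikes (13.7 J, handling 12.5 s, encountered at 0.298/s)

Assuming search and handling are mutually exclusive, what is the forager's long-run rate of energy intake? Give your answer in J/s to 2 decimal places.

0.70 J/s

Energy encountered per unit search time: 0.28×4.21 + 0.041×12.5 + 0.298×13.7 = 5.774 J/s.
Handling time per unit search time: 0.28×12.3 + 0.041×1.01 + 0.298×12.5 = 7.21.
Rate = 5.774/(1 + 7.21) = 0.7032 J/s.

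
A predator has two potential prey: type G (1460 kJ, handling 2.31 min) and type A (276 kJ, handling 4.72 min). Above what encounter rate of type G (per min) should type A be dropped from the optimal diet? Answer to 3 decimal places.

Drop type A once their profitability E₂/h₂ falls below the rate achievable on type G alone: E₂/h₂ = λE₁/(1 + λh₁).
Solve for λ: λE₁h₂ = E₂(1 + λh₁) → λ(E₁h₂ − E₂h₁) = E₂ → λ = E₂/(E₁h₂ − E₂h₁).
λ = 276/(1460×4.72 − 276×2.31) = 276/6254 = 0.04413 per min.

0.044 per min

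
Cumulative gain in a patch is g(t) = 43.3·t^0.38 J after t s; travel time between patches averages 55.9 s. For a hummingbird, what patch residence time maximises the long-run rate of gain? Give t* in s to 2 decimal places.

Maximise g(t)/(T+t): set derivative to zero → g'(t)(T+t) = g(t).
g'(t) = 0.38·43.3·t^-0.62. Setting 0.38·43.3·t^-0.62 = 43.3·t^0.38/(55.9+t) gives 0.38(55.9+t) = t, so 0.62·t = 0.38×55.9.
t* = 0.38×55.9/0.62 = 34.26 s.

34.26 s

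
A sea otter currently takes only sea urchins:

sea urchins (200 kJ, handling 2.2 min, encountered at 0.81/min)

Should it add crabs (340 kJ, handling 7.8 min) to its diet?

No

Current rate: (0.81×200)/(1 + 0.81×2.2) = 58.23 kJ/min.
crabs: E/h = 340/7.8 = 43.59 kJ/min.
Since 43.59 < R, time spent handling crabs is better spent searching.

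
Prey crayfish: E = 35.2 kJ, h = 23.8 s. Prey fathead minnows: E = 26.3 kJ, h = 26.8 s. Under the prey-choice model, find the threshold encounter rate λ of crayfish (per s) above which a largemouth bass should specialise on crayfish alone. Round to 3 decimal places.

At the threshold, the rate on crayfish alone equals the profitability of fathead minnows: λ·35.2/(1 + λ·23.8) = 26.3/26.8 = 0.9813.
Rearranging, λ(35.2 − 0.9813×23.8) = 0.9813, so λ = 0.9813/11.84 = 0.08286 per s.

0.083 per s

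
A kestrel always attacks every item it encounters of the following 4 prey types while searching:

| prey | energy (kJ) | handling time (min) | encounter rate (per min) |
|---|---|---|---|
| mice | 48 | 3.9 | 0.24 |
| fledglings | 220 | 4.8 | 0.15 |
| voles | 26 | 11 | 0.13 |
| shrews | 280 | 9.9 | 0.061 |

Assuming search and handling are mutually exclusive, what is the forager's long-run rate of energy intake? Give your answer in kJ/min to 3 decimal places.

Energy encountered per unit search time: 0.24×48 + 0.15×220 + 0.13×26 + 0.061×280 = 64.98 kJ/min.
Handling time per unit search time: 0.24×3.9 + 0.15×4.8 + 0.13×11 + 0.061×9.9 = 3.69.
Rate = 64.98/(1 + 3.69) = 13.86 kJ/min.

13.855 kJ/min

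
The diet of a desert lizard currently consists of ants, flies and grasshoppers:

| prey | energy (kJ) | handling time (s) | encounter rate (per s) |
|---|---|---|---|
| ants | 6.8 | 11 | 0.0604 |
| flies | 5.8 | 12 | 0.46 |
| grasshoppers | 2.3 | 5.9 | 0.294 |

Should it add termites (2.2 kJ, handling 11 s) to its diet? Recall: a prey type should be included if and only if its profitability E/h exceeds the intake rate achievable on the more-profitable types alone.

On ants, flies and grasshoppers alone, R = ΣλE/(1+Σλh) = 3.755/8.919 = 0.421 kJ/s.
termites: E/h = 2.2/11 = 0.2 kJ/s.
Since 0.2 < R, time spent handling termites is better spent searching.

No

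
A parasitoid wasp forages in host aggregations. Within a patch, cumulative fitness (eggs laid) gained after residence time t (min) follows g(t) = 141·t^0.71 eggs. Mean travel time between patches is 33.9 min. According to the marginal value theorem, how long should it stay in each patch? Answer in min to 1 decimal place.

By the marginal value theorem, leave when the instantaneous gain rate g'(t) equals the habitat-wide average g(t)/(T + t).
g'(t) = 0.71·141·t^-0.29. Setting 0.71·141·t^-0.29 = 141·t^0.71/(33.9+t) gives 0.71(33.9+t) = t, so 0.29·t = 0.71×33.9.
t* = 0.71×33.9/0.29 = 83 min.

83.0 min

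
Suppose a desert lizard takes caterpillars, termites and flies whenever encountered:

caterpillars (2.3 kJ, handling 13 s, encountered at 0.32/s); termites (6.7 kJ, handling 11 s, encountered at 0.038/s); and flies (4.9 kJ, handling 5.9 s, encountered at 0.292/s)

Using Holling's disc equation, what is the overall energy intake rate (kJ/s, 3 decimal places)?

R = (0.32×2.3 + 0.038×6.7 + 0.292×4.9) / (1 + 0.32×13 + 0.038×11 + 0.292×5.9) = 2.421/7.301 = 0.3317 kJ/s.

0.332 kJ/s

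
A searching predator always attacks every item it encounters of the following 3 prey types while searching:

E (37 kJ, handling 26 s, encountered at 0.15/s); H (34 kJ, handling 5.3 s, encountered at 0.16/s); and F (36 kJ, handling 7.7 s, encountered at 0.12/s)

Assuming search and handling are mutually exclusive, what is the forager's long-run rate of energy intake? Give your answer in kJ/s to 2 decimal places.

R = Σλ_iE_i / (1 + Σλ_ih_i)
Numerator: 0.15×37 + 0.16×34 + 0.12×36 = 15.31
Denominator: 1 + 0.15×26 + 0.16×5.3 + 0.12×7.7 = 6.672
R = 15.31/6.672 = 2.295 kJ/s

2.29 kJ/s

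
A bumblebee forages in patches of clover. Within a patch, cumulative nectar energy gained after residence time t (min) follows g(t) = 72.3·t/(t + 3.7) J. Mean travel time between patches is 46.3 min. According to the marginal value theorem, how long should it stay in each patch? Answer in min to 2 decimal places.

13.09 min

By the marginal value theorem, leave when the instantaneous gain rate g'(t) equals the habitat-wide average g(t)/(T + t).
g'(t) = 72.3·3.7/(t + 3.7)². Setting 72.3·3.7/(t+3.7)² = 72.3t/[(t+3.7)(46.3+t)] gives 3.7(46.3+t) = t(t+3.7), so t² = 3.7×46.3 = 171.3.
t* = √171.3 = 13.09 min.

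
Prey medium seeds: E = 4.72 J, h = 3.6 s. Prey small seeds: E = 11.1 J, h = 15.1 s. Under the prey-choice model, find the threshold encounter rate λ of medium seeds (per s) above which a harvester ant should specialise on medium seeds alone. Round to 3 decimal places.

At the threshold, the rate on medium seeds alone equals the profitability of small seeds: λ·4.72/(1 + λ·3.6) = 11.1/15.1 = 0.7351.
Rearranging, λ(4.72 − 0.7351×3.6) = 0.7351, so λ = 0.7351/2.074 = 0.3545 per s.

0.354 per s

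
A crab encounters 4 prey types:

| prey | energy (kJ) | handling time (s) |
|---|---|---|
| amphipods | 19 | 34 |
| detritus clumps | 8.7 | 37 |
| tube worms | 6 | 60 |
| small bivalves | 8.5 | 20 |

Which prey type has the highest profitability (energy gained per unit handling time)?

In descending order of E/h:
amphipods: 19/34 = 0.559 kJ/s
small bivalves: 8.5/20 = 0.425 kJ/s
detritus clumps: 8.7/37 = 0.235 kJ/s
tube worms: 6/60 = 0.1 kJ/s

amphipods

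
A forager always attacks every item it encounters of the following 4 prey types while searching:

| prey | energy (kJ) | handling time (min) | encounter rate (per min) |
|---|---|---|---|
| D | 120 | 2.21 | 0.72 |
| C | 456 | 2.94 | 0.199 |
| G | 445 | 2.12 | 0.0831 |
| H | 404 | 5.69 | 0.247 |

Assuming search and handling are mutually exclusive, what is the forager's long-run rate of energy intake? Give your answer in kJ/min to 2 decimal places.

R = Σλ_iE_i / (1 + Σλ_ih_i)
Numerator: 0.72×120 + 0.199×456 + 0.0831×445 + 0.247×404 = 313.9
Denominator: 1 + 0.72×2.21 + 0.199×2.94 + 0.0831×2.12 + 0.247×5.69 = 4.758
R = 313.9/4.758 = 65.98 kJ/min

65.98 kJ/min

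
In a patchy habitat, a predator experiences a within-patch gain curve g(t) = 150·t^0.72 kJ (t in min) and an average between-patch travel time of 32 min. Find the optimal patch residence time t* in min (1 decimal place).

82.3 min

By the marginal value theorem, leave when the instantaneous gain rate g'(t) equals the habitat-wide average g(t)/(T + t).
g'(t) = 0.72·150·t^-0.28. Setting 0.72·150·t^-0.28 = 150·t^0.72/(32+t) gives 0.72(32+t) = t, so 0.28·t = 0.72×32.
t* = 0.72×32/0.28 = 82.29 min.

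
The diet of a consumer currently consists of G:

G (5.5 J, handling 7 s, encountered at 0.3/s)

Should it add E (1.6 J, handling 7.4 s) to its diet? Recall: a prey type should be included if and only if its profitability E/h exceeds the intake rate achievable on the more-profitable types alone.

No

Current rate: (0.3×5.5)/(1 + 0.3×7) = 0.5323 J/s.
Profitability of E: 1.6/7.4 = 0.2162 J/s.
0.2162 < 0.5323, so adding E would lower the average — exclude it.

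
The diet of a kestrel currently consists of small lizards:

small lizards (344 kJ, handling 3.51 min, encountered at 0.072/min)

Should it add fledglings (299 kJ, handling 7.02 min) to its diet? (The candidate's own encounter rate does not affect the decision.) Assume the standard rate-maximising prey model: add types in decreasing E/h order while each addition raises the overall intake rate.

Current rate: (0.072×344)/(1 + 0.072×3.51) = 19.77 kJ/min.
Profitability of fledglings: 299/7.02 = 42.59 kJ/min.
42.59 > 19.77, so adding fledglings raises the average — include it.

Yes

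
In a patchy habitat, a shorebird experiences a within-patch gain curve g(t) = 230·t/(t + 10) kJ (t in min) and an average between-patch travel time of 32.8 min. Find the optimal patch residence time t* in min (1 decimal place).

By the marginal value theorem, leave when the instantaneous gain rate g'(t) equals the habitat-wide average g(t)/(T + t).
g'(t) = 230·10/(t + 10)². Setting 230·10/(t+10)² = 230t/[(t+10)(32.8+t)] gives 10(32.8+t) = t(t+10), so t² = 10×32.8 = 328.
t* = √328 = 18.11 min.

18.1 min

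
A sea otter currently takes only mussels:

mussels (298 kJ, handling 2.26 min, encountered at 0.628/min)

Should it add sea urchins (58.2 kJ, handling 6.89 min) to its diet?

No

Intake rate on the current diet: R = (0.628×298) / (1 + 0.628×2.26) = 187.1/2.419 = 77.36 kJ/min.
Profitability of sea urchins: 58.2/6.89 = 8.447 kJ/min.
Since 8.447 < R, time spent handling sea urchins is better spent searching.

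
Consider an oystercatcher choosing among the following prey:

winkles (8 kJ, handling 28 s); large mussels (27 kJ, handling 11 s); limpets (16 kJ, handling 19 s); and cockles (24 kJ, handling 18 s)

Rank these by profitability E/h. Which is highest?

In descending order of E/h:
large mussels: 27/11 = 2.45 kJ/s
cockles: 24/18 = 1.33 kJ/s
limpets: 16/19 = 0.842 kJ/s
winkles: 8/28 = 0.286 kJ/s

large mussels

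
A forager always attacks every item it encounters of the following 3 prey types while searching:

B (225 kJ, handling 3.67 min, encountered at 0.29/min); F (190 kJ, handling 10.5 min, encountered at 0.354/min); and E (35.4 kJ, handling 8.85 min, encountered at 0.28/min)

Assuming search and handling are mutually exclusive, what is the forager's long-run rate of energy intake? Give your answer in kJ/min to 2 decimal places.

R = Σλ_iE_i / (1 + Σλ_ih_i)
Numerator: 0.29×225 + 0.354×190 + 0.28×35.4 = 142.4
Denominator: 1 + 0.29×3.67 + 0.354×10.5 + 0.28×8.85 = 8.259
R = 142.4/8.259 = 17.24 kJ/min

17.24 kJ/min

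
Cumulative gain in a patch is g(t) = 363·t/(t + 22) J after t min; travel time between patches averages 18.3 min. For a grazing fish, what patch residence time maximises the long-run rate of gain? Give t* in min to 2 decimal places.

20.06 min

Maximise g(t)/(T+t): set derivative to zero → g'(t)(T+t) = g(t).
g'(t) = 363·22/(t + 22)². Setting 363·22/(t+22)² = 363t/[(t+22)(18.3+t)] gives 22(18.3+t) = t(t+22), so t² = 22×18.3 = 402.6.
t* = √402.6 = 20.06 min.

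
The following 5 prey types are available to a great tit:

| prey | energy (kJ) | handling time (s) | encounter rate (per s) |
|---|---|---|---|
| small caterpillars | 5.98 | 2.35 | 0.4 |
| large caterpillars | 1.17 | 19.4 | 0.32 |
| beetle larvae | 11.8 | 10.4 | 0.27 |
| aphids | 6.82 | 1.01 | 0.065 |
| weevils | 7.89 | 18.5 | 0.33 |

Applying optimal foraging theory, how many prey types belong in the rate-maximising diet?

E/h in descending order: aphids 6.75, small caterpillars 2.54, beetle larvae 1.13, weevils 0.426, large caterpillars 0.0603 kJ/s. The optimal diet is the largest prefix of this list for which every included type satisfies E_i/h_i > R on the types above it.
Rate on top 1: 0.416. small caterpillars: 2.54 > 0.416 → include.
Rate on top 2: 1.414. beetle larvae: 1.13 < 1.414 → exclude; stop.
Optimal diet: aphids, small caterpillars — 2 of 5 types.

2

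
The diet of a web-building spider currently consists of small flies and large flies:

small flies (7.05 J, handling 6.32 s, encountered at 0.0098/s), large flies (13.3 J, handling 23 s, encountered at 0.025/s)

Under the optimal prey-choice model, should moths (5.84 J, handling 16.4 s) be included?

On small flies and large flies alone, R = ΣλE/(1+Σλh) = 0.4016/1.637 = 0.2453 J/s.
Profitability of moths: 5.84/16.4 = 0.3561 J/s.
Since 0.3561 > R, including moths increases the long-run rate.

Yes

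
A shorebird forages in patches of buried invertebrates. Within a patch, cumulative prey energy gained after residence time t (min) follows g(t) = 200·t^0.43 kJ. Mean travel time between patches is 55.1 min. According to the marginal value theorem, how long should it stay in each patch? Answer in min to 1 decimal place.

41.6 min

By the marginal value theorem, leave when the instantaneous gain rate g'(t) equals the habitat-wide average g(t)/(T + t).
g'(t) = 0.43·200·t^-0.57. Setting 0.43·200·t^-0.57 = 200·t^0.43/(55.1+t) gives 0.43(55.1+t) = t, so 0.57·t = 0.43×55.1.
t* = 0.43×55.1/0.57 = 41.57 min.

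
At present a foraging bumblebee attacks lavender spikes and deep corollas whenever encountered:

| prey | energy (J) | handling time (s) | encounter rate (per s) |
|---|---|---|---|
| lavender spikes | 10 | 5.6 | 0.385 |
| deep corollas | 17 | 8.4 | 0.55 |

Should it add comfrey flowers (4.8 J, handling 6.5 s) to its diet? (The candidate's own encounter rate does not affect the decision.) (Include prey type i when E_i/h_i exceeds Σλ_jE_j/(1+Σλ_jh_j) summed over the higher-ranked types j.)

No

On lavender spikes and deep corollas alone, R = ΣλE/(1+Σλh) = 13.2/7.776 = 1.698 J/s.
comfrey flowers: E/h = 4.8/6.5 = 0.7385 J/s.
Since 0.7385 < R, time spent handling comfrey flowers is better spent searching.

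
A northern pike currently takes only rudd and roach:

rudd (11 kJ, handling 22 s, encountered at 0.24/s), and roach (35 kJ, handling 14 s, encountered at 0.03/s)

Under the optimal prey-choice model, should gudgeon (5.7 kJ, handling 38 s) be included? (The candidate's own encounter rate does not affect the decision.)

No

Current rate: (0.24×11 + 0.03×35)/(1 + 0.24×22 + 0.03×14) = 0.5507 kJ/s.
Profitability of gudgeon: 5.7/38 = 0.15 kJ/s.
Since 0.15 < R, time spent handling gudgeon is better spent searching.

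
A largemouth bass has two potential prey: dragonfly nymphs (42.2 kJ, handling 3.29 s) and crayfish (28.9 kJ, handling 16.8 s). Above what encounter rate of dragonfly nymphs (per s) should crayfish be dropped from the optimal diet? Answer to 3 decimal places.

0.047 per s

At the threshold, the rate on dragonfly nymphs alone equals the profitability of crayfish: λ·42.2/(1 + λ·3.29) = 28.9/16.8 = 1.72.
Rearranging, λ(42.2 − 1.72×3.29) = 1.72, so λ = 1.72/36.54 = 0.04708 per s.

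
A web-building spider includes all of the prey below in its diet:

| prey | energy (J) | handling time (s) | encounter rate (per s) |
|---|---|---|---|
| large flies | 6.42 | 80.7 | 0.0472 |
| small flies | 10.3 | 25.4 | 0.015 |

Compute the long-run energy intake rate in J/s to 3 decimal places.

R = (0.0472×6.42 + 0.015×10.3) / (1 + 0.0472×80.7 + 0.015×25.4) = 0.4575/5.19 = 0.08815 J/s.

0.088 J/s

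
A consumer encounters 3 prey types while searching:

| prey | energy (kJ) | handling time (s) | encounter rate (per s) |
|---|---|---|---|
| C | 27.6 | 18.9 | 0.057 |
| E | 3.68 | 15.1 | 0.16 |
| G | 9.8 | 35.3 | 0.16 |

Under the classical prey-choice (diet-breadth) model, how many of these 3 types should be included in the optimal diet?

1

Rank by E/h (kJ/s): C 1.46, G 0.278, E 0.244. Include each in turn until the next type's E/h falls below the running intake rate.
Rate on top 1: 0.7573. G: 0.278 < 0.7573 → exclude; stop.
Optimal diet: C — 1 of 3 types.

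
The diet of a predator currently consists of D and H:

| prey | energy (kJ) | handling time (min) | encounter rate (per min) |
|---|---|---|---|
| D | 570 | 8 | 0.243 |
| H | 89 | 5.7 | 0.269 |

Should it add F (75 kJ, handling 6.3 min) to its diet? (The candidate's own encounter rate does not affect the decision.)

On D and H alone, R = ΣλE/(1+Σλh) = 162.5/4.477 = 36.28 kJ/min.
Profitability of F: 75/6.3 = 11.9 kJ/min.
Since 11.9 < R, time spent handling F is better spent searching.

No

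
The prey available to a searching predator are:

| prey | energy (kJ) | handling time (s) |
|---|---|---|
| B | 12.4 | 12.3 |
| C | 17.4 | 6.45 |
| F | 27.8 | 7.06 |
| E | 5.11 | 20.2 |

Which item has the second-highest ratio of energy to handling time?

C

In descending order of E/h:
F: 27.8/7.06 = 3.94 kJ/s
C: 17.4/6.45 = 2.7 kJ/s
B: 12.4/12.3 = 1.01 kJ/s
E: 5.11/20.2 = 0.253 kJ/s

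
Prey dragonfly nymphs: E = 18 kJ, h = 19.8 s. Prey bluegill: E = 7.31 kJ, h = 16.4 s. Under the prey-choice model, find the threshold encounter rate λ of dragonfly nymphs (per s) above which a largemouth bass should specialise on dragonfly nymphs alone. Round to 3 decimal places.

At the threshold, the rate on dragonfly nymphs alone equals the profitability of bluegill: λ·18/(1 + λ·19.8) = 7.31/16.4 = 0.4457.
Rearranging, λ(18 − 0.4457×19.8) = 0.4457, so λ = 0.4457/9.175 = 0.04858 per s.

0.049 per s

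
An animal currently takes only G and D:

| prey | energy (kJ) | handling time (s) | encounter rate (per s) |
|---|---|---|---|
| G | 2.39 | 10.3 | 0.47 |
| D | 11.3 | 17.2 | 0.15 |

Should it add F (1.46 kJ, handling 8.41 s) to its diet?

No

Intake rate on the current diet: R = (0.47×2.39 + 0.15×11.3) / (1 + 0.47×10.3 + 0.15×17.2) = 2.818/8.421 = 0.3347 kJ/s.
Profitability of F: 1.46/8.41 = 0.1736 kJ/s.
Since 0.1736 < R, time spent handling F is better spent searching.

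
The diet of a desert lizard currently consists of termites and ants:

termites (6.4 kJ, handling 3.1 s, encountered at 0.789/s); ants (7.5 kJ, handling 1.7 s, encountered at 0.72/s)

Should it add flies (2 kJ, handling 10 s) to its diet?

No

On termites and ants alone, R = ΣλE/(1+Σλh) = 10.45/4.67 = 2.238 kJ/s.
flies: E/h = 2/10 = 0.2 kJ/s.
0.2 < 2.238, so adding flies would lower the average — exclude it.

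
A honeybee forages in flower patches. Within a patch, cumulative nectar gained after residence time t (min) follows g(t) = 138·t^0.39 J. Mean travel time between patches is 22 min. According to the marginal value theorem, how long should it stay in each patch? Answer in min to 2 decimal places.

14.07 min

Optimal t* satisfies g'(t*) = g(t*)/(T + t*).
g'(t) = 0.39·138·t^-0.61. Setting 0.39·138·t^-0.61 = 138·t^0.39/(22+t) gives 0.39(22+t) = t, so 0.61·t = 0.39×22.
t* = 0.39×22/0.61 = 14.07 min.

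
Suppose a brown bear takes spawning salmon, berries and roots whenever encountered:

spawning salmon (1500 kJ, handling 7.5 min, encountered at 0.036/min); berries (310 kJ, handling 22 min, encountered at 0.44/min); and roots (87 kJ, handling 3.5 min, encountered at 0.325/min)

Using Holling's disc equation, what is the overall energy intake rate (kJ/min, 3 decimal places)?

18.091 kJ/min

R = (0.036×1500 + 0.44×310 + 0.325×87) / (1 + 0.036×7.5 + 0.44×22 + 0.325×3.5) = 218.7/12.09 = 18.09 kJ/min.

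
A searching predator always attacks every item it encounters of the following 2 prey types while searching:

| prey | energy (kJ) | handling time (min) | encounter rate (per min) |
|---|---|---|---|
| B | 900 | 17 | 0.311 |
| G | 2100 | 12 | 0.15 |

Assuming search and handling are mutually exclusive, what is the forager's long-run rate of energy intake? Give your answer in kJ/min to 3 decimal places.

73.563 kJ/min

R = Σλ_iE_i / (1 + Σλ_ih_i)
Numerator: 0.311×900 + 0.15×2100 = 594.9
Denominator: 1 + 0.311×17 + 0.15×12 = 8.087
R = 594.9/8.087 = 73.56 kJ/min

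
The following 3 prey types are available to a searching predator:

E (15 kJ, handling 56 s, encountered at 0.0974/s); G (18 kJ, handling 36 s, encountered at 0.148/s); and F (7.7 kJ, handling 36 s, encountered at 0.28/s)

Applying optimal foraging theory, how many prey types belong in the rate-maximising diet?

1

Rank by E/h (kJ/s): G 0.5, E 0.268, F 0.214. Include each in turn until the next type's E/h falls below the running intake rate.
Rate on top 1: 0.421. E: 0.268 < 0.421 → exclude; stop.
Optimal diet: G — 1 of 3 types.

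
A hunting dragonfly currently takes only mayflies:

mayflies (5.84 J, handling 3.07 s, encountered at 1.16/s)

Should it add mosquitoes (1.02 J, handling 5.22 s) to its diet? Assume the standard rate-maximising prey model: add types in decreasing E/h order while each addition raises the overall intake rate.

No

On mayflies alone, R = ΣλE/(1+Σλh) = 6.774/4.561 = 1.485 J/s.
mosquitoes: E/h = 1.02/5.22 = 0.1954 J/s.
Since 0.1954 < R, time spent handling mosquitoes is better spent searching.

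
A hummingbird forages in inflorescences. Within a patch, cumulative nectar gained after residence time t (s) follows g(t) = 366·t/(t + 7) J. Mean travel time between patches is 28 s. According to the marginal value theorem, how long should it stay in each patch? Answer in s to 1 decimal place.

By the marginal value theorem, leave when the instantaneous gain rate g'(t) equals the habitat-wide average g(t)/(T + t).
g'(t) = 366·7/(t + 7)². Setting 366·7/(t+7)² = 366t/[(t+7)(28+t)] gives 7(28+t) = t(t+7), so t² = 7×28 = 196.
t* = √196 = 14 s.

14.0 s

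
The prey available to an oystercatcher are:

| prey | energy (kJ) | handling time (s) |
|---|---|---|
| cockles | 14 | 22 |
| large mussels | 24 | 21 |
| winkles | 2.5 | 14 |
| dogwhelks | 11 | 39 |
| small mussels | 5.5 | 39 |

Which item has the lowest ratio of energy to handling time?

In descending order of E/h:
large mussels: 24/21 = 1.14 kJ/s
cockles: 14/22 = 0.636 kJ/s
dogwhelks: 11/39 = 0.282 kJ/s
winkles: 2.5/14 = 0.179 kJ/s
small mussels: 5.5/39 = 0.141 kJ/s

small mussels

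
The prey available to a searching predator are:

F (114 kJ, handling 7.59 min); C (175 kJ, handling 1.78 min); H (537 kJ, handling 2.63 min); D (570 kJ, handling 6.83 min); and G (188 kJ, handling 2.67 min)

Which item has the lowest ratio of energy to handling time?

F

In descending order of E/h:
H: 537/2.63 = 204 kJ/min
C: 175/1.78 = 98.3 kJ/min
D: 570/6.83 = 83.5 kJ/min
G: 188/2.67 = 70.4 kJ/min
F: 114/7.59 = 15 kJ/min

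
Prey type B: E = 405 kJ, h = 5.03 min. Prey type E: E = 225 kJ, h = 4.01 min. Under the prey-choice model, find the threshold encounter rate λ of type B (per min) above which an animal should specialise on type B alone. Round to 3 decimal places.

The zero-one rule: include type E iff E₂/h₂ > λE₁/(1+λh₁). Equality gives the switch point.
λE₁h₂ = E₂ + λE₂h₁ ⇒ λ = E₂/(E₁h₂ − E₂h₁) = 225/(1624 − 1132) = 0.457 per min.

0.457 per min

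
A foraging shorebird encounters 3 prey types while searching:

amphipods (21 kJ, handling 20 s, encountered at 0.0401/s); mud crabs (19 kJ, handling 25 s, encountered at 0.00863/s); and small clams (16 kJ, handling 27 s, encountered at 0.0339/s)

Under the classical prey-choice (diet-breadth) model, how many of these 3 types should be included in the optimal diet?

3

E/h in descending order: amphipods 1.05, mud crabs 0.76, small clams 0.593 kJ/s. The optimal diet is the largest prefix of this list for which every included type satisfies E_i/h_i > R on the types above it.
Rate on top 1: 0.4673. mud crabs: 0.76 > 0.4673 → include.
Rate on top 2: 0.4986. small clams: 0.593 > 0.4986 → include.
Optimal diet: amphipods, mud crabs, small clams — 3 of 3 types.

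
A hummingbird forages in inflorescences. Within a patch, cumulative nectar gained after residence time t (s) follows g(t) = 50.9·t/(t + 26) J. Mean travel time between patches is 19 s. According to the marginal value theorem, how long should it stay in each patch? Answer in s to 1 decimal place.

Optimal t* satisfies g'(t*) = g(t*)/(T + t*).
g'(t) = 50.9·26/(t + 26)². Setting 50.9·26/(t+26)² = 50.9t/[(t+26)(19+t)] gives 26(19+t) = t(t+26), so t² = 26×19 = 494.
t* = √494 = 22.23 s.

22.2 s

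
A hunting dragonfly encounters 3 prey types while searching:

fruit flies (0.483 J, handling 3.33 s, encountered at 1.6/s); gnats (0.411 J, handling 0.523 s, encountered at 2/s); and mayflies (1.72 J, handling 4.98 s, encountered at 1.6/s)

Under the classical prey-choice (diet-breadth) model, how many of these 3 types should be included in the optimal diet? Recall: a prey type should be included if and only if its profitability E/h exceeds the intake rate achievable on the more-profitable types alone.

1

Profitabilities (E/h, J/s): gnats 0.786, mayflies 0.345, fruit flies 0.145. Add prey in this order while the next type's profitability exceeds the intake rate on those already taken.
Rate on top 1: 0.4018. mayflies: 0.345 < 0.4018 → exclude; stop.
Optimal diet: gnats — 1 of 3 types.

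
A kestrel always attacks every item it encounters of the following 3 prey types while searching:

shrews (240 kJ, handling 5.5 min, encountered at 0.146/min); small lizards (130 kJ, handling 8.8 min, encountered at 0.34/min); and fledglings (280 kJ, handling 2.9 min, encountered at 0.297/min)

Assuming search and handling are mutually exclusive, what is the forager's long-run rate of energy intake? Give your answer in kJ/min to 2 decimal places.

Energy encountered per unit search time: 0.146×240 + 0.34×130 + 0.297×280 = 162.4 kJ/min.
Handling time per unit search time: 0.146×5.5 + 0.34×8.8 + 0.297×2.9 = 4.656.
Rate = 162.4/(1 + 4.656) = 28.71 kJ/min.

28.71 kJ/min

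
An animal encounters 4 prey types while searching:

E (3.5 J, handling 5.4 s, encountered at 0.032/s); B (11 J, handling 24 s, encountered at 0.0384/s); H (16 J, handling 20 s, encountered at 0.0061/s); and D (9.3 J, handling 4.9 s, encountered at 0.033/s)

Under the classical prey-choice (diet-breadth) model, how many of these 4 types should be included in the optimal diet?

4

Rank by E/h (J/s): D 1.9, H 0.8, E 0.648, B 0.458. Include each in turn until the next type's E/h falls below the running intake rate.
Rate on top 1: 0.2642. H: 0.8 > 0.2642 → include.
Rate on top 2: 0.3151. E: 0.648 > 0.3151 → include.
Rate on top 3: 0.3546. B: 0.458 > 0.3546 → include.
Optimal diet: D, H, E, B — 4 of 4 types.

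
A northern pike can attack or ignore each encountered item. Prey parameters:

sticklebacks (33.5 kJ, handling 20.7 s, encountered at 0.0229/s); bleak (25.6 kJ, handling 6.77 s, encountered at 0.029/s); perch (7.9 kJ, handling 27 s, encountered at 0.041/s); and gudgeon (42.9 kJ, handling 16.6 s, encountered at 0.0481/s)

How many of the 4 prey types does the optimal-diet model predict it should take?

3

E/h in descending order: bleak 3.78, gudgeon 2.58, sticklebacks 1.62, perch 0.293 kJ/s. The optimal diet is the largest prefix of this list for which every included type satisfies E_i/h_i > R on the types above it.
Rate on top 1: 0.6206. gudgeon: 2.58 > 0.6206 → include.
Rate on top 2: 1.407. sticklebacks: 1.62 > 1.407 → include.
Rate on top 3: 1.447. perch: 0.293 < 1.447 → exclude; stop.
Optimal diet: bleak, gudgeon, sticklebacks — 3 of 4 types.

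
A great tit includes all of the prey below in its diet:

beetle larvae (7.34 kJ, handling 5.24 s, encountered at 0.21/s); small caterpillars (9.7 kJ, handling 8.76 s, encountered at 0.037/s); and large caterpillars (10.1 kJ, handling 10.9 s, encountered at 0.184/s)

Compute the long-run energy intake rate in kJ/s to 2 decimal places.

0.85 kJ/s

R = (0.21×7.34 + 0.037×9.7 + 0.184×10.1) / (1 + 0.21×5.24 + 0.037×8.76 + 0.184×10.9) = 3.759/4.43 = 0.8484 kJ/s.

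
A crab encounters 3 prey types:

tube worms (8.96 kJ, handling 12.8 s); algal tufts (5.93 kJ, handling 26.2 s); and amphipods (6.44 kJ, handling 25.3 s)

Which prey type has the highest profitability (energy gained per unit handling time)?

In descending order of E/h:
tube worms: 8.96/12.8 = 0.7 kJ/s
amphipods: 6.44/25.3 = 0.255 kJ/s
algal tufts: 5.93/26.2 = 0.226 kJ/s

tube worms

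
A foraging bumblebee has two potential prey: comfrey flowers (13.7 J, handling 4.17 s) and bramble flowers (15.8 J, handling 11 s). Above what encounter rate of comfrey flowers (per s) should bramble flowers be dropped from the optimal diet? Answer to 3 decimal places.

0.186 per s

At the threshold, the rate on comfrey flowers alone equals the profitability of bramble flowers: λ·13.7/(1 + λ·4.17) = 15.8/11 = 1.436.
Rearranging, λ(13.7 − 1.436×4.17) = 1.436, so λ = 1.436/7.71 = 0.1863 per s.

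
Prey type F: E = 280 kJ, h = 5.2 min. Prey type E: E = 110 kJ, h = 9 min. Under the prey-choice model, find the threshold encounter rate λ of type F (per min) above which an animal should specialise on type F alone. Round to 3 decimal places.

0.056 per min

The zero-one rule: include type E iff E₂/h₂ > λE₁/(1+λh₁). Equality gives the switch point.
λE₁h₂ = E₂ + λE₂h₁ ⇒ λ = E₂/(E₁h₂ − E₂h₁) = 110/(2520 − 572) = 0.05647 per min.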